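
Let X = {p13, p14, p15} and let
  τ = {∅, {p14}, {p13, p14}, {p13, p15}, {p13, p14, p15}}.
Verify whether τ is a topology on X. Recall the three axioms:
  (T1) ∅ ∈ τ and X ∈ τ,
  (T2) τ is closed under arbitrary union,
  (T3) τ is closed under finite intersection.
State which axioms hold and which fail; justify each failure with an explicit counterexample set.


τ is NOT a topology on X.

Axiom (T1): ∅ ∈ τ? Yes; X ∈ τ? Yes.
Axiom (T2/T3): check pairwise unions and intersections of members of τ.
Counterexample for (T3): {p13, p14} ∩ {p13, p15} = {p13} ∉ τ. Therefore τ is NOT a topology.


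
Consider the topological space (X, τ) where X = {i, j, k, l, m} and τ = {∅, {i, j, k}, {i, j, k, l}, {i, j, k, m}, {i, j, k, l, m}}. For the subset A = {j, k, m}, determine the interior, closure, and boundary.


int(A) = ∅, cl(A) = {i, j, k, l, m}, ∂A = {i, j, k, l, m}.

Closed sets in (X, τ) are complements of opens:
  closed(X, τ) = {∅, {l}, {m}, {l, m}, {i, j, k, l, m}}.
int(A) = ⋃ {U ∈ τ : U ⊆ A}. Opens contained in A: ∅.
Taking the union of these: int(A) = ∅.
cl(A) = ⋂ {C closed : A ⊆ C}. Closed sets containing A: {i, j, k, l, m}.
Intersecting these: cl(A) = {i, j, k, l, m}.
∂A = cl(A) ∖ int(A) = {i, j, k, l, m} ∖ ∅ = {i, j, k, l, m}.


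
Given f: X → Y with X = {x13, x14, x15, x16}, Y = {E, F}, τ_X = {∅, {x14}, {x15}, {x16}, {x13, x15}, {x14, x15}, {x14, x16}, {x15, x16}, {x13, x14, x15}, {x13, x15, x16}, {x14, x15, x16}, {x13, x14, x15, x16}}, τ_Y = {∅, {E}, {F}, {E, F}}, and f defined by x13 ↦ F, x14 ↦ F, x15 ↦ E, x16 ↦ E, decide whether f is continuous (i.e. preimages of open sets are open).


f is NOT continuous.

Compute f^{-1}(U) for each U ∈ τ_Y:
  U = ∅: f^{-1}(U) = ∅ ∈ τ_X ✓.
  U = {E}: f^{-1}(U) = {x15, x16} ∈ τ_X ✓.
  U = {F}: f^{-1}(U) = {x13, x14} ∉ τ_X ✗.
  U = {E, F}: f^{-1}(U) = {x13, x14, x15, x16} ∈ τ_X ✓.
Found U = {F} with f^{-1}(U) = {x13, x14} not in τ_X. Therefore f is NOT continuous.


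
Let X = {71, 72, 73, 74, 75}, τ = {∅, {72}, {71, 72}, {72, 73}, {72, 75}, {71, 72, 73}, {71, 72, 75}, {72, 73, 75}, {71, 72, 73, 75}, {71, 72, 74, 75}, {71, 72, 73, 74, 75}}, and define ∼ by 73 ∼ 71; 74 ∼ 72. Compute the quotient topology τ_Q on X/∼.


X/∼ = {[71=73], [72=74], [75]}; |τ_Q| = 2.

Equivalence classes: [71=73], [72=74], [75].
Quotient map π: X → X/∼ sends 71 ↦ [71=73], 72 ↦ [72=74], 73 ↦ [71=73], 74 ↦ [72=74], 75 ↦ [75].
For each subset V ⊆ X/∼, compute π^{-1}(V) ⊆ X and check whether π^{-1}(V) ∈ τ. V is open in τ_Q iff π^{-1}(V) ∈ τ.
  V = {}: π^{-1}(V) = ∅ ∈ τ ✓.
  V = {[71=73]}: π^{-1}(V) = {71, 73} ∉ τ ✗.
  V = {[72=74]}: π^{-1}(V) = {72, 74} ∉ τ ✗.
  V = {[71=73], [72=74]}: π^{-1}(V) = {71, 72, 73, 74} ∉ τ ✗.
  V = {[75]}: π^{-1}(V) = {75} ∉ τ ✗.
  V = {[71=73], [75]}: π^{-1}(V) = {71, 73, 75} ∉ τ ✗.
  V = {[72=74], [75]}: π^{-1}(V) = {72, 74, 75} ∉ τ ✗.
  V = {[71=73], [72=74], [75]}: π^{-1}(V) = {71, 72, 73, 74, 75} ∈ τ ✓.
Open sets in the quotient: τ_Q = {{}, {[71=73], [72=74], [75]}} (2 elements).


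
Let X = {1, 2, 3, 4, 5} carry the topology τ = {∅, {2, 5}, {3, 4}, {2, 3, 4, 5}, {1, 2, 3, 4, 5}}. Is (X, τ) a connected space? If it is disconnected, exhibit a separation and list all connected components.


(X, τ) is connected.

Find clopen sets (U ∈ τ with X ∖ U ∈ τ):
  U = ∅, X ∖ U = {1, 2, 3, 4, 5} — both open, so U is clopen.
  U = {1, 2, 3, 4, 5}, X ∖ U = ∅ — both open, so U is clopen.
Only trivial clopens (∅ and X) exist, so (X, τ) is connected.
Compute connected components by grouping points that agree on all clopens:
  component: {1, 2, 3, 4, 5}


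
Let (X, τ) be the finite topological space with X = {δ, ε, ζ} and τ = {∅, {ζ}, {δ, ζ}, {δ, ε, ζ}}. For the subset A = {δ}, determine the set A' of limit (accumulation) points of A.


A' = {ε}

For each x ∈ X, list the open sets U ∈ τ with x ∈ U, then check whether U ∩ (A ∖ {x}) ≠ ∅ for every such U.
  x = δ: open {δ, ζ} ∋ x has {δ, ζ} ∩ (A ∖ {δ}) = ∅, so x is NOT a limit point.
  x = ε: opens ∋ x are {δ, ε, ζ}; each meets A ∖ {ε}, so x IS a limit point.
  x = ζ: open {ζ} ∋ x has {ζ} ∩ (A ∖ {ζ}) = ∅, so x is NOT a limit point.
Collecting: A' = {ε}.


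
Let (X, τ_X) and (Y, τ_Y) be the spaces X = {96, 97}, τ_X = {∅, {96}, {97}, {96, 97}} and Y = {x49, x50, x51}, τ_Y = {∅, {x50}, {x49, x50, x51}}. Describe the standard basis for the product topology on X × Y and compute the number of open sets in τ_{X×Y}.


Basis B = {∅ × ∅, {96} × {x50}, {97} × {x50}, {96, 97} × {x50}, {96} × {x49, x50, x51}, {97} × {x49, x50, x51}, {96, 97} × {x49, x50, x51}}; |τ_{X×Y}| = 9.

Enumerate products U × V with U ∈ τ_X, V ∈ τ_Y (deduplicated):
  ∅ × ∅ = {} (∅)
  {96} × {x50} = {(96,x50)}
  {97} × {x50} = {(97,x50)}
  {96, 97} × {x50} = {(96,x50), (97,x50)}
  {96} × {x49, x50, x51} = {(96,x49), (96,x50), (96,x51)}
  {97} × {x49, x50, x51} = {(97,x49), (97,x50), (97,x51)}
  {96, 97} × {x49, x50, x51} = {(96,x49), (96,x50), (96,x51), (97,x49), (97,x50), (97,x51)}
These 7 distinct sets form the basis B.
Close under arbitrary unions to get τ_{X×Y}; counting gives |τ_{X×Y}| = 9.


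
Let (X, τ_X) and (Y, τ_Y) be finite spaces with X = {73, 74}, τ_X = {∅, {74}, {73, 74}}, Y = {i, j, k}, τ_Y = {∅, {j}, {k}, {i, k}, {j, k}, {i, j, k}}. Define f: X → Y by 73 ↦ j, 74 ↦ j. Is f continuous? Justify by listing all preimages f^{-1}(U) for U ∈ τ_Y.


f IS continuous.

Compute f^{-1}(U) for each U ∈ τ_Y:
  U = ∅: f^{-1}(U) = ∅ ∈ τ_X ✓.
  U = {j}: f^{-1}(U) = {73, 74} ∈ τ_X ✓.
  U = {k}: f^{-1}(U) = ∅ ∈ τ_X ✓.
  U = {i, k}: f^{-1}(U) = ∅ ∈ τ_X ✓.
  U = {j, k}: f^{-1}(U) = {73, 74} ∈ τ_X ✓.
  U = {i, j, k}: f^{-1}(U) = {73, 74} ∈ τ_X ✓.
Every preimage lies in τ_X, so f IS continuous.


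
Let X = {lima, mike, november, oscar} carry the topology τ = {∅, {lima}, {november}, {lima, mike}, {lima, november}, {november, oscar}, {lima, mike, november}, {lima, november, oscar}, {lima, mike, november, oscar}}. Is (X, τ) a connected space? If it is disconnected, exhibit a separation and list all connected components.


(X, τ) is disconnected; components = [{lima, mike}, {november, oscar}].

Find clopen sets (U ∈ τ with X ∖ U ∈ τ):
  U = ∅, X ∖ U = {lima, mike, november, oscar} — both open, so U is clopen.
  U = {lima, mike}, X ∖ U = {november, oscar} — both open, so U is clopen.
  U = {november, oscar}, X ∖ U = {lima, mike} — both open, so U is clopen.
  U = {lima, mike, november, oscar}, X ∖ U = ∅ — both open, so U is clopen.
Nontrivial clopen(s) exist: e.g. {lima, mike}. So (X, τ) is disconnected.
Compute connected components by grouping points that agree on all clopens:
  component: {lima, mike}
  component: {november, oscar}


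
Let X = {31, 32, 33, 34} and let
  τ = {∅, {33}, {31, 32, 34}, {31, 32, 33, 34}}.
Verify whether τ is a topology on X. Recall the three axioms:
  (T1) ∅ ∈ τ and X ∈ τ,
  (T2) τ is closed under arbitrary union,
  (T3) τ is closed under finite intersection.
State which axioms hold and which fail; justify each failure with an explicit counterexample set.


τ IS a topology on X.

Axiom (T1): ∅ ∈ τ? Yes; X ∈ τ? Yes.
Axiom (T2/T3): check pairwise unions and intersections of members of τ.
All pairwise intersections and unions checked — each lies in τ. Therefore τ satisfies (T1), (T2), (T3): it IS a topology on X.


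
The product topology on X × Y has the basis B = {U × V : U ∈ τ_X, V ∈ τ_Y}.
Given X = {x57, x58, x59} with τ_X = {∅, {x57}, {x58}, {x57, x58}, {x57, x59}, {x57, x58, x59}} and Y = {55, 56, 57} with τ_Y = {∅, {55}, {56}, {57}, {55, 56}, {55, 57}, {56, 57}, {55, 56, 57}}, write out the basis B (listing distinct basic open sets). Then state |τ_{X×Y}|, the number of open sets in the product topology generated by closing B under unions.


Basis B = {∅ × ∅, {x57} × {55}, {x57} × {56}, {x57} × {57}, {x58} × {55}, {x58} × {56}, {x58} × {57}, {x57} × {55, 56}, {x57} × {55, 57}, {x57, x58} × {55}, {x57, x59} × {55}, {x57} × {56, 57}, {x57, x58} × {56}, {x57, x59} × {56}, {x57, x58} × {57}, {x57, x59} × {57}, {x58} × {55, 56}, {x58} × {55, 57}, {x58} × {56, 57}, {x57} × {55, 56, 57}, {x57, x58, x59} × {55}, {x57, x58, x59} × {56}, {x57, x58, x59} × {57}, {x58} × {55, 56, 57}, {x57, x58} × {55, 56}, {x57, x59} × {55, 56}, {x57, x58} × {55, 57}, {x57, x59} × {55, 57}, {x57, x58} × {56, 57}, {x57, x59} × {56, 57}, {x57, x58} × {55, 56, 57}, {x57, x59} × {55, 56, 57}, {x57, x58, x59} × {55, 56}, {x57, x58, x59} × {55, 57}, {x57, x58, x59} × {56, 57}, {x57, x58, x59} × {55, 56, 57}}; |τ_{X×Y}| = 216.

Enumerate products U × V with U ∈ τ_X, V ∈ τ_Y (deduplicated):
  ∅ × ∅ = {} (∅)
  {x57} × {55} = {(x57,55)}
  {x57} × {56} = {(x57,56)}
  {x57} × {57} = {(x57,57)}
  {x58} × {55} = {(x58,55)}
  {x58} × {56} = {(x58,56)}
  {x58} × {57} = {(x58,57)}
  {x57} × {55, 56} = {(x57,55), (x57,56)}
  {x57} × {55, 57} = {(x57,55), (x57,57)}
  {x57, x58} × {55} = {(x57,55), (x58,55)}
  {x57, x59} × {55} = {(x57,55), (x59,55)}
  {x57} × {56, 57} = {(x57,56), (x57,57)}
  {x57, x58} × {56} = {(x57,56), (x58,56)}
  {x57, x59} × {56} = {(x57,56), (x59,56)}
  {x57, x58} × {57} = {(x57,57), (x58,57)}
  {x57, x59} × {57} = {(x57,57), (x59,57)}
  {x58} × {55, 56} = {(x58,55), (x58,56)}
  {x58} × {55, 57} = {(x58,55), (x58,57)}
  {x58} × {56, 57} = {(x58,56), (x58,57)}
  {x57} × {55, 56, 57} = {(x57,55), (x57,56), (x57,57)}
  {x57, x58, x59} × {55} = {(x57,55), (x58,55), (x59,55)}
  {x57, x58, x59} × {56} = {(x57,56), (x58,56), (x59,56)}
  {x57, x58, x59} × {57} = {(x57,57), (x58,57), (x59,57)}
  {x58} × {55, 56, 57} = {(x58,55), (x58,56), (x58,57)}
  {x57, x58} × {55, 56} = {(x57,55), (x57,56), (x58,55), (x58,56)}
  {x57, x59} × {55, 56} = {(x57,55), (x57,56), (x59,55), (x59,56)}
  {x57, x58} × {55, 57} = {(x57,55), (x57,57), (x58,55), (x58,57)}
  {x57, x59} × {55, 57} = {(x57,55), (x57,57), (x59,55), (x59,57)}
  {x57, x58} × {56, 57} = {(x57,56), (x57,57), (x58,56), (x58,57)}
  {x57, x59} × {56, 57} = {(x57,56), (x57,57), (x59,56), (x59,57)}
  {x57, x58} × {55, 56, 57} = {(x57,55), (x57,56), (x57,57), (x58,55), (x58,56), (x58,57)}
  {x57, x59} × {55, 56, 57} = {(x57,55), (x57,56), (x57,57), (x59,55), (x59,56), (x59,57)}
  {x57, x58, x59} × {55, 56} = {(x57,55), (x57,56), (x58,55), (x58,56), (x59,55), (x59,56)}
  {x57, x58, x59} × {55, 57} = {(x57,55), (x57,57), (x58,55), (x58,57), (x59,55), (x59,57)}
  {x57, x58, x59} × {56, 57} = {(x57,56), (x57,57), (x58,56), (x58,57), (x59,56), (x59,57)}
  {x57, x58, x59} × {55, 56, 57} = {(x57,55), (x57,56), (x57,57), (x58,55), (x58,56), (x58,57), (x59,55), (x59,56), (x59,57)}
These 36 distinct sets form the basis B.
Close under arbitrary unions to get τ_{X×Y}; counting gives |τ_{X×Y}| = 216.


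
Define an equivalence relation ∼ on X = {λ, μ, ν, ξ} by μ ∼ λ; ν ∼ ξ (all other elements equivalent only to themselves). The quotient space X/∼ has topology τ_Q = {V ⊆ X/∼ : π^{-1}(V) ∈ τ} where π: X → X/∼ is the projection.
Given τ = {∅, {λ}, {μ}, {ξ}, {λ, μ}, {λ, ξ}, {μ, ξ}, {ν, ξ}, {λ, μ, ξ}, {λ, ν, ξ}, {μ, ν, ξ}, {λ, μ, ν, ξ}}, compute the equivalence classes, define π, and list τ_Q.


X/∼ = {[λ=μ], [ν=ξ]}; |τ_Q| = 4.

Equivalence classes: [λ=μ], [ν=ξ].
Quotient map π: X → X/∼ sends λ ↦ [λ=μ], μ ↦ [λ=μ], ν ↦ [ν=ξ], ξ ↦ [ν=ξ].
For each subset V ⊆ X/∼, compute π^{-1}(V) ⊆ X and check whether π^{-1}(V) ∈ τ. V is open in τ_Q iff π^{-1}(V) ∈ τ.
  V = {}: π^{-1}(V) = ∅ ∈ τ ✓.
  V = {[λ=μ]}: π^{-1}(V) = {λ, μ} ∈ τ ✓.
  V = {[ν=ξ]}: π^{-1}(V) = {ν, ξ} ∈ τ ✓.
  V = {[λ=μ], [ν=ξ]}: π^{-1}(V) = {λ, μ, ν, ξ} ∈ τ ✓.
Open sets in the quotient: τ_Q = {{}, {[λ=μ]}, {[ν=ξ]}, {[λ=μ], [ν=ξ]}} (4 elements).


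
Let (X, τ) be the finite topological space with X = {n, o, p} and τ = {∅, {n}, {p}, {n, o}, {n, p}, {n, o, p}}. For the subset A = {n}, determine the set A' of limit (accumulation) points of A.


A' = {o}

For each x ∈ X, list the open sets U ∈ τ with x ∈ U, then check whether U ∩ (A ∖ {x}) ≠ ∅ for every such U.
  x = n: open {n} ∋ x has {n} ∩ (A ∖ {n}) = ∅, so x is NOT a limit point.
  x = o: opens ∋ x are {n, o}, {n, o, p}; each meets A ∖ {o}, so x IS a limit point.
  x = p: open {p} ∋ x has {p} ∩ (A ∖ {p}) = ∅, so x is NOT a limit point.
Collecting: A' = {o}.


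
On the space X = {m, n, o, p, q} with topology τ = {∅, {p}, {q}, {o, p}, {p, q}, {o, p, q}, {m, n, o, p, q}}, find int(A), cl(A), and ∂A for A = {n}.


int(A) = ∅, cl(A) = {m, n}, ∂A = {m, n}.

Closed sets in (X, τ) are complements of opens:
  closed(X, τ) = {∅, {m, n}, {m, n, o}, {m, n, q}, {m, n, o, p}, {m, n, o, q}, {m, n, o, p, q}}.
int(A) = ⋃ {U ∈ τ : U ⊆ A}. Opens contained in A: ∅.
Taking the union of these: int(A) = ∅.
cl(A) = ⋂ {C closed : A ⊆ C}. Closed sets containing A: {m, n}, {m, n, o}, {m, n, q}, {m, n, o, p}, {m, n, o, q}, {m, n, o, p, q}.
Intersecting these: cl(A) = {m, n}.
∂A = cl(A) ∖ int(A) = {m, n} ∖ ∅ = {m, n}.


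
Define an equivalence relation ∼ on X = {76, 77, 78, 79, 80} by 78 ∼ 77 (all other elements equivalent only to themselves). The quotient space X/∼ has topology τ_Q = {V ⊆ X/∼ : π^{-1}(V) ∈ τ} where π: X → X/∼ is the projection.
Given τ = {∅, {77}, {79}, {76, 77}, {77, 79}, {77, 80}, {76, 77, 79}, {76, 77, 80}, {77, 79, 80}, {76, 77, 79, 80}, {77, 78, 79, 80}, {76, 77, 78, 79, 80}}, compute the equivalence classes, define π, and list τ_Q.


X/∼ = {[76], [77=78], [79], [80]}; |τ_Q| = 4.

Equivalence classes: [76], [77=78], [79], [80].
Quotient map π: X → X/∼ sends 76 ↦ [76], 77 ↦ [77=78], 78 ↦ [77=78], 79 ↦ [79], 80 ↦ [80].
For each subset V ⊆ X/∼, compute π^{-1}(V) ⊆ X and check whether π^{-1}(V) ∈ τ. V is open in τ_Q iff π^{-1}(V) ∈ τ.
  V = {}: π^{-1}(V) = ∅ ∈ τ ✓.
  V = {[76]}: π^{-1}(V) = {76} ∉ τ ✗.
  V = {[77=78]}: π^{-1}(V) = {77, 78} ∉ τ ✗.
  V = {[76], [77=78]}: π^{-1}(V) = {76, 77, 78} ∉ τ ✗.
  V = {[79]}: π^{-1}(V) = {79} ∈ τ ✓.
  V = {[76], [79]}: π^{-1}(V) = {76, 79} ∉ τ ✗.
  V = {[77=78], [79]}: π^{-1}(V) = {77, 78, 79} ∉ τ ✗.
  V = {[76], [77=78], [79]}: π^{-1}(V) = {76, 77, 78, 79} ∉ τ ✗.
  V = {[80]}: π^{-1}(V) = {80} ∉ τ ✗.
  V = {[76], [80]}: π^{-1}(V) = {76, 80} ∉ τ ✗.
  V = {[77=78], [80]}: π^{-1}(V) = {77, 78, 80} ∉ τ ✗.
  V = {[76], [77=78], [80]}: π^{-1}(V) = {76, 77, 78, 80} ∉ τ ✗.
  V = {[79], [80]}: π^{-1}(V) = {79, 80} ∉ τ ✗.
  V = {[76], [79], [80]}: π^{-1}(V) = {76, 79, 80} ∉ τ ✗.
  V = {[77=78], [79], [80]}: π^{-1}(V) = {77, 78, 79, 80} ∈ τ ✓.
  V = {[76], [77=78], [79], [80]}: π^{-1}(V) = {76, 77, 78, 79, 80} ∈ τ ✓.
Open sets in the quotient: τ_Q = {{}, {[79]}, {[77=78], [79], [80]}, {[76], [77=78], [79], [80]}} (4 elements).


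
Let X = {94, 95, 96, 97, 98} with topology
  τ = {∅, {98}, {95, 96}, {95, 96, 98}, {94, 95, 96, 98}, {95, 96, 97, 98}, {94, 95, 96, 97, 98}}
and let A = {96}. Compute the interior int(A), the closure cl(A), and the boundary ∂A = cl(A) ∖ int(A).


int(A) = ∅, cl(A) = {94, 95, 96, 97}, ∂A = {94, 95, 96, 97}.

Closed sets in (X, τ) are complements of opens:
  closed(X, τ) = {∅, {94}, {97}, {94, 97}, {94, 97, 98}, {94, 95, 96, 97}, {94, 95, 96, 97, 98}}.
int(A) = ⋃ {U ∈ τ : U ⊆ A}. Opens contained in A: ∅.
Taking the union of these: int(A) = ∅.
cl(A) = ⋂ {C closed : A ⊆ C}. Closed sets containing A: {94, 95, 96, 97}, {94, 95, 96, 97, 98}.
Intersecting these: cl(A) = {94, 95, 96, 97}.
∂A = cl(A) ∖ int(A) = {94, 95, 96, 97} ∖ ∅ = {94, 95, 96, 97}.


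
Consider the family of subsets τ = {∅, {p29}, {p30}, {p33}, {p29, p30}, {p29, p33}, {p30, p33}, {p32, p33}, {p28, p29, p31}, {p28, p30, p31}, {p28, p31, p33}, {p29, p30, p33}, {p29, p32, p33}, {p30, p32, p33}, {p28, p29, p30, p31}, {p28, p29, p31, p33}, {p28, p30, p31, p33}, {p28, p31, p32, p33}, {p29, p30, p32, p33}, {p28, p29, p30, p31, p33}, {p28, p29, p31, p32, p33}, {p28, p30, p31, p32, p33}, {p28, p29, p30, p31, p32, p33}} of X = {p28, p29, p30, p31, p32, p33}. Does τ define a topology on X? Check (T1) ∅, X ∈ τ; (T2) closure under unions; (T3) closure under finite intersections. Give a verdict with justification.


τ is NOT a topology on X.

Axiom (T1): ∅ ∈ τ? Yes; X ∈ τ? Yes.
Axiom (T2/T3): check pairwise unions and intersections of members of τ.
Counterexample for (T3): {p28, p29, p31} ∩ {p28, p30, p31} = {p28, p31} ∉ τ. Therefore τ is NOT a topology.


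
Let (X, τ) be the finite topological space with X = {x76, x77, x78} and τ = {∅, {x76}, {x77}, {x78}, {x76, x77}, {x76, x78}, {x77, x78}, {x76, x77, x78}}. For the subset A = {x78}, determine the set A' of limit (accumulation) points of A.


A' = ∅

For each x ∈ X, list the open sets U ∈ τ with x ∈ U, then check whether U ∩ (A ∖ {x}) ≠ ∅ for every such U.
  x = x76: open {x76} ∋ x has {x76} ∩ (A ∖ {x76}) = ∅, so x is NOT a limit point.
  x = x77: open {x77} ∋ x has {x77} ∩ (A ∖ {x77}) = ∅, so x is NOT a limit point.
  x = x78: open {x78} ∋ x has {x78} ∩ (A ∖ {x78}) = ∅, so x is NOT a limit point.
Collecting: A' = ∅.


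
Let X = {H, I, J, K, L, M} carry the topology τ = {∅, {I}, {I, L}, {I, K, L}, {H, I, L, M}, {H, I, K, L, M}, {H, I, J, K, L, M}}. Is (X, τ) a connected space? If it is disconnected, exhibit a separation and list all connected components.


(X, τ) is connected.

Find clopen sets (U ∈ τ with X ∖ U ∈ τ):
  U = ∅, X ∖ U = {H, I, J, K, L, M} — both open, so U is clopen.
  U = {H, I, J, K, L, M}, X ∖ U = ∅ — both open, so U is clopen.
Only trivial clopens (∅ and X) exist, so (X, τ) is connected.
Compute connected components by grouping points that agree on all clopens:
  component: {H, I, J, K, L, M}


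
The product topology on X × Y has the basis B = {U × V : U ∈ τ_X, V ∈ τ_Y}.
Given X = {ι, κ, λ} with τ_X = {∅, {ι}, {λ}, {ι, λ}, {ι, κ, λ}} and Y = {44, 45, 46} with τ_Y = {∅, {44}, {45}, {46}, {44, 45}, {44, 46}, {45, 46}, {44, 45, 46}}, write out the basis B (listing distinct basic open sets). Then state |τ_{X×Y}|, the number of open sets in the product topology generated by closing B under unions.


Basis B = {∅ × ∅, {ι} × {44}, {ι} × {45}, {ι} × {46}, {λ} × {44}, {λ} × {45}, {λ} × {46}, {ι} × {44, 45}, {ι} × {44, 46}, {ι, λ} × {44}, {ι} × {45, 46}, {ι, λ} × {45}, {ι, λ} × {46}, {λ} × {44, 45}, {λ} × {44, 46}, {λ} × {45, 46}, {ι} × {44, 45, 46}, {ι, κ, λ} × {44}, {ι, κ, λ} × {45}, {ι, κ, λ} × {46}, {λ} × {44, 45, 46}, {ι, λ} × {44, 45}, {ι, λ} × {44, 46}, {ι, λ} × {45, 46}, {ι, λ} × {44, 45, 46}, {ι, κ, λ} × {44, 45}, {ι, κ, λ} × {44, 46}, {ι, κ, λ} × {45, 46}, {ι, κ, λ} × {44, 45, 46}}; |τ_{X×Y}| = 125.

Enumerate products U × V with U ∈ τ_X, V ∈ τ_Y (deduplicated):
  ∅ × ∅ = {} (∅)
  {ι} × {44} = {(ι,44)}
  {ι} × {45} = {(ι,45)}
  {ι} × {46} = {(ι,46)}
  {λ} × {44} = {(λ,44)}
  {λ} × {45} = {(λ,45)}
  {λ} × {46} = {(λ,46)}
  {ι} × {44, 45} = {(ι,44), (ι,45)}
  {ι} × {44, 46} = {(ι,44), (ι,46)}
  {ι, λ} × {44} = {(ι,44), (λ,44)}
  {ι} × {45, 46} = {(ι,45), (ι,46)}
  {ι, λ} × {45} = {(ι,45), (λ,45)}
  {ι, λ} × {46} = {(ι,46), (λ,46)}
  {λ} × {44, 45} = {(λ,44), (λ,45)}
  {λ} × {44, 46} = {(λ,44), (λ,46)}
  {λ} × {45, 46} = {(λ,45), (λ,46)}
  {ι} × {44, 45, 46} = {(ι,44), (ι,45), (ι,46)}
  {ι, κ, λ} × {44} = {(ι,44), (κ,44), (λ,44)}
  {ι, κ, λ} × {45} = {(ι,45), (κ,45), (λ,45)}
  {ι, κ, λ} × {46} = {(ι,46), (κ,46), (λ,46)}
  {λ} × {44, 45, 46} = {(λ,44), (λ,45), (λ,46)}
  {ι, λ} × {44, 45} = {(ι,44), (ι,45), (λ,44), (λ,45)}
  {ι, λ} × {44, 46} = {(ι,44), (ι,46), (λ,44), (λ,46)}
  {ι, λ} × {45, 46} = {(ι,45), (ι,46), (λ,45), (λ,46)}
  {ι, λ} × {44, 45, 46} = {(ι,44), (ι,45), (ι,46), (λ,44), (λ,45), (λ,46)}
  {ι, κ, λ} × {44, 45} = {(ι,44), (ι,45), (κ,44), (κ,45), (λ,44), (λ,45)}
  {ι, κ, λ} × {44, 46} = {(ι,44), (ι,46), (κ,44), (κ,46), (λ,44), (λ,46)}
  {ι, κ, λ} × {45, 46} = {(ι,45), (ι,46), (κ,45), (κ,46), (λ,45), (λ,46)}
  {ι, κ, λ} × {44, 45, 46} = {(ι,44), (ι,45), (ι,46), (κ,44), (κ,45), (κ,46), (λ,44), (λ,45), (λ,46)}
These 29 distinct sets form the basis B.
Close under arbitrary unions to get τ_{X×Y}; counting gives |τ_{X×Y}| = 125.


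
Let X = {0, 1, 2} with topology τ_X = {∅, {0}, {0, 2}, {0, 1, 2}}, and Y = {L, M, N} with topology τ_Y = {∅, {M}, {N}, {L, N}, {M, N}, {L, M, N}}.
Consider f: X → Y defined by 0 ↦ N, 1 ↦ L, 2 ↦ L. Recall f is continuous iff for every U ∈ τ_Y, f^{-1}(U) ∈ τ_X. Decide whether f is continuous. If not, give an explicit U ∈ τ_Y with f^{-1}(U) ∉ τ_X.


f IS continuous.

Compute f^{-1}(U) for each U ∈ τ_Y:
  U = ∅: f^{-1}(U) = ∅ ∈ τ_X ✓.
  U = {M}: f^{-1}(U) = ∅ ∈ τ_X ✓.
  U = {N}: f^{-1}(U) = {0} ∈ τ_X ✓.
  U = {L, N}: f^{-1}(U) = {0, 1, 2} ∈ τ_X ✓.
  U = {M, N}: f^{-1}(U) = {0} ∈ τ_X ✓.
  U = {L, M, N}: f^{-1}(U) = {0, 1, 2} ∈ τ_X ✓.
Every preimage lies in τ_X, so f IS continuous.


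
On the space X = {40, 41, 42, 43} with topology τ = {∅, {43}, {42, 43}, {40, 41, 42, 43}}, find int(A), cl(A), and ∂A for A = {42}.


int(A) = ∅, cl(A) = {40, 41, 42}, ∂A = {40, 41, 42}.

Closed sets in (X, τ) are complements of opens:
  closed(X, τ) = {∅, {40, 41}, {40, 41, 42}, {40, 41, 42, 43}}.
int(A) = ⋃ {U ∈ τ : U ⊆ A}. Opens contained in A: ∅.
Taking the union of these: int(A) = ∅.
cl(A) = ⋂ {C closed : A ⊆ C}. Closed sets containing A: {40, 41, 42}, {40, 41, 42, 43}.
Intersecting these: cl(A) = {40, 41, 42}.
∂A = cl(A) ∖ int(A) = {40, 41, 42} ∖ ∅ = {40, 41, 42}.


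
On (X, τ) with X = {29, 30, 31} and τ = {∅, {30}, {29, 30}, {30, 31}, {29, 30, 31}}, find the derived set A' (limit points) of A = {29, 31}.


A' = ∅

For each x ∈ X, list the open sets U ∈ τ with x ∈ U, then check whether U ∩ (A ∖ {x}) ≠ ∅ for every such U.
  x = 29: open {29, 30} ∋ x has {29, 30} ∩ (A ∖ {29}) = ∅, so x is NOT a limit point.
  x = 30: open {30} ∋ x has {30} ∩ (A ∖ {30}) = ∅, so x is NOT a limit point.
  x = 31: open {30, 31} ∋ x has {30, 31} ∩ (A ∖ {31}) = ∅, so x is NOT a limit point.
Collecting: A' = ∅.


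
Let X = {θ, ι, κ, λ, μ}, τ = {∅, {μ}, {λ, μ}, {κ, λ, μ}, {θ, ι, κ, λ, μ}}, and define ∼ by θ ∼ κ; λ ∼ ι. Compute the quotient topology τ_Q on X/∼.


X/∼ = {[θ=κ], [ι=λ], [μ]}; |τ_Q| = 3.

Equivalence classes: [θ=κ], [ι=λ], [μ].
Quotient map π: X → X/∼ sends θ ↦ [θ=κ], ι ↦ [ι=λ], κ ↦ [θ=κ], λ ↦ [ι=λ], μ ↦ [μ].
For each subset V ⊆ X/∼, compute π^{-1}(V) ⊆ X and check whether π^{-1}(V) ∈ τ. V is open in τ_Q iff π^{-1}(V) ∈ τ.
  V = {}: π^{-1}(V) = ∅ ∈ τ ✓.
  V = {[θ=κ]}: π^{-1}(V) = {θ, κ} ∉ τ ✗.
  V = {[ι=λ]}: π^{-1}(V) = {ι, λ} ∉ τ ✗.
  V = {[θ=κ], [ι=λ]}: π^{-1}(V) = {θ, ι, κ, λ} ∉ τ ✗.
  V = {[μ]}: π^{-1}(V) = {μ} ∈ τ ✓.
  V = {[θ=κ], [μ]}: π^{-1}(V) = {θ, κ, μ} ∉ τ ✗.
  V = {[ι=λ], [μ]}: π^{-1}(V) = {ι, λ, μ} ∉ τ ✗.
  V = {[θ=κ], [ι=λ], [μ]}: π^{-1}(V) = {θ, ι, κ, λ, μ} ∈ τ ✓.
Open sets in the quotient: τ_Q = {{}, {[μ]}, {[θ=κ], [ι=λ], [μ]}} (3 elements).


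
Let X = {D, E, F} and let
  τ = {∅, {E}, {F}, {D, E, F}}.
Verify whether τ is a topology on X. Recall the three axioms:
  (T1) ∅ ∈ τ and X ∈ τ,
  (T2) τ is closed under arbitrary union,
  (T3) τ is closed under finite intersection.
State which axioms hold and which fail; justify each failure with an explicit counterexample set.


τ is NOT a topology on X.

Axiom (T1): ∅ ∈ τ? Yes; X ∈ τ? Yes.
Axiom (T2/T3): check pairwise unions and intersections of members of τ.
Counterexample for (T2): {E} ∪ {F} = {E, F} ∉ τ. Therefore τ is NOT a topology.


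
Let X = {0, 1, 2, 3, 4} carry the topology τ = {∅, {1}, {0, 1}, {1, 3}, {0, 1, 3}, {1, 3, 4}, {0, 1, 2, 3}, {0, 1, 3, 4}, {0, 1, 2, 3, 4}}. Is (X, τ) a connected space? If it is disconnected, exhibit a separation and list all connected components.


(X, τ) is connected.

Find clopen sets (U ∈ τ with X ∖ U ∈ τ):
  U = ∅, X ∖ U = {0, 1, 2, 3, 4} — both open, so U is clopen.
  U = {0, 1, 2, 3, 4}, X ∖ U = ∅ — both open, so U is clopen.
Only trivial clopens (∅ and X) exist, so (X, τ) is connected.
Compute connected components by grouping points that agree on all clopens:
  component: {0, 1, 2, 3, 4}


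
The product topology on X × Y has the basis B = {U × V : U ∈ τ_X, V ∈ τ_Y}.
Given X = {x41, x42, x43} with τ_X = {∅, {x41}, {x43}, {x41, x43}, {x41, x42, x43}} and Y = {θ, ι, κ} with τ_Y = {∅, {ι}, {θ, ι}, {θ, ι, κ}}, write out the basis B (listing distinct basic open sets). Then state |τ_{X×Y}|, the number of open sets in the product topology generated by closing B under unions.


Basis B = {∅ × ∅, {x41} × {ι}, {x43} × {ι}, {x41} × {θ, ι}, {x41, x43} × {ι}, {x43} × {θ, ι}, {x41} × {θ, ι, κ}, {x41, x42, x43} × {ι}, {x43} × {θ, ι, κ}, {x41, x43} × {θ, ι}, {x41, x43} × {θ, ι, κ}, {x41, x42, x43} × {θ, ι}, {x41, x42, x43} × {θ, ι, κ}}; |τ_{X×Y}| = 30.

Enumerate products U × V with U ∈ τ_X, V ∈ τ_Y (deduplicated):
  ∅ × ∅ = {} (∅)
  {x41} × {ι} = {(x41,ι)}
  {x43} × {ι} = {(x43,ι)}
  {x41} × {θ, ι} = {(x41,θ), (x41,ι)}
  {x41, x43} × {ι} = {(x41,ι), (x43,ι)}
  {x43} × {θ, ι} = {(x43,θ), (x43,ι)}
  {x41} × {θ, ι, κ} = {(x41,θ), (x41,ι), (x41,κ)}
  {x41, x42, x43} × {ι} = {(x41,ι), (x42,ι), (x43,ι)}
  {x43} × {θ, ι, κ} = {(x43,θ), (x43,ι), (x43,κ)}
  {x41, x43} × {θ, ι} = {(x41,θ), (x41,ι), (x43,θ), (x43,ι)}
  {x41, x43} × {θ, ι, κ} = {(x41,θ), (x41,ι), (x41,κ), (x43,θ), (x43,ι), (x43,κ)}
  {x41, x42, x43} × {θ, ι} = {(x41,θ), (x41,ι), (x42,θ), (x42,ι), (x43,θ), (x43,ι)}
  {x41, x42, x43} × {θ, ι, κ} = {(x41,θ), (x41,ι), (x41,κ), (x42,θ), (x42,ι), (x42,κ), (x43,θ), (x43,ι), (x43,κ)}
These 13 distinct sets form the basis B.
Close under arbitrary unions to get τ_{X×Y}; counting gives |τ_{X×Y}| = 30.


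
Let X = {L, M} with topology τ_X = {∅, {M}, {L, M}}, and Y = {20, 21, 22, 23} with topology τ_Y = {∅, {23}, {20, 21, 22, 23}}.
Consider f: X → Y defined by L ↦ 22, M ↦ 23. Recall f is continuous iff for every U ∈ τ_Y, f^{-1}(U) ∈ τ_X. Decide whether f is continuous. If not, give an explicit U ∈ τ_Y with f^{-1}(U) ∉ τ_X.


f IS continuous.

Compute f^{-1}(U) for each U ∈ τ_Y:
  U = ∅: f^{-1}(U) = ∅ ∈ τ_X ✓.
  U = {23}: f^{-1}(U) = {M} ∈ τ_X ✓.
  U = {20, 21, 22, 23}: f^{-1}(U) = {L, M} ∈ τ_X ✓.
Every preimage lies in τ_X, so f IS continuous.


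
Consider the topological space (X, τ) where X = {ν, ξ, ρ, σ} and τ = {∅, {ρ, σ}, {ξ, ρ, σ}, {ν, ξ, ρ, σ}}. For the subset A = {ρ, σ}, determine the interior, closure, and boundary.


int(A) = {ρ, σ}, cl(A) = {ν, ξ, ρ, σ}, ∂A = {ν, ξ}.

Closed sets in (X, τ) are complements of opens:
  closed(X, τ) = {∅, {ν}, {ν, ξ}, {ν, ξ, ρ, σ}}.
int(A) = ⋃ {U ∈ τ : U ⊆ A}. Opens contained in A: ∅, {ρ, σ}.
Taking the union of these: int(A) = {ρ, σ}.
cl(A) = ⋂ {C closed : A ⊆ C}. Closed sets containing A: {ν, ξ, ρ, σ}.
Intersecting these: cl(A) = {ν, ξ, ρ, σ}.
∂A = cl(A) ∖ int(A) = {ν, ξ, ρ, σ} ∖ {ρ, σ} = {ν, ξ}.


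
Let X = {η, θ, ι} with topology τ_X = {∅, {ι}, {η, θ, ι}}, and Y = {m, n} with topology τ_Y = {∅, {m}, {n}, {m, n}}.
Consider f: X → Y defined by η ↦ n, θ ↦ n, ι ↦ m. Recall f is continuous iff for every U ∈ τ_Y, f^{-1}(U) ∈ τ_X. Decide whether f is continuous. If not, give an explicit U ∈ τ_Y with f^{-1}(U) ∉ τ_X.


f is NOT continuous.

Compute f^{-1}(U) for each U ∈ τ_Y:
  U = ∅: f^{-1}(U) = ∅ ∈ τ_X ✓.
  U = {m}: f^{-1}(U) = {ι} ∈ τ_X ✓.
  U = {n}: f^{-1}(U) = {η, θ} ∉ τ_X ✗.
  U = {m, n}: f^{-1}(U) = {η, θ, ι} ∈ τ_X ✓.
Found U = {n} with f^{-1}(U) = {η, θ} not in τ_X. Therefore f is NOT continuous.


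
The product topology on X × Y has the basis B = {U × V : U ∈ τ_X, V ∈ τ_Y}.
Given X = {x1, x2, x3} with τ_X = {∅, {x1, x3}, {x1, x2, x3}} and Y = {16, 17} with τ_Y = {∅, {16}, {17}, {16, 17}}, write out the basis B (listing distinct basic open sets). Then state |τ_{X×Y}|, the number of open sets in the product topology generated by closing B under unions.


Basis B = {∅ × ∅, {x1, x3} × {16}, {x1, x3} × {17}, {x1, x2, x3} × {16}, {x1, x2, x3} × {17}, {x1, x3} × {16, 17}, {x1, x2, x3} × {16, 17}}; |τ_{X×Y}| = 9.

Enumerate products U × V with U ∈ τ_X, V ∈ τ_Y (deduplicated):
  ∅ × ∅ = {} (∅)
  {x1, x3} × {16} = {(x1,16), (x3,16)}
  {x1, x3} × {17} = {(x1,17), (x3,17)}
  {x1, x2, x3} × {16} = {(x1,16), (x2,16), (x3,16)}
  {x1, x2, x3} × {17} = {(x1,17), (x2,17), (x3,17)}
  {x1, x3} × {16, 17} = {(x1,16), (x1,17), (x3,16), (x3,17)}
  {x1, x2, x3} × {16, 17} = {(x1,16), (x1,17), (x2,16), (x2,17), (x3,16), (x3,17)}
These 7 distinct sets form the basis B.
Close under arbitrary unions to get τ_{X×Y}; counting gives |τ_{X×Y}| = 9.


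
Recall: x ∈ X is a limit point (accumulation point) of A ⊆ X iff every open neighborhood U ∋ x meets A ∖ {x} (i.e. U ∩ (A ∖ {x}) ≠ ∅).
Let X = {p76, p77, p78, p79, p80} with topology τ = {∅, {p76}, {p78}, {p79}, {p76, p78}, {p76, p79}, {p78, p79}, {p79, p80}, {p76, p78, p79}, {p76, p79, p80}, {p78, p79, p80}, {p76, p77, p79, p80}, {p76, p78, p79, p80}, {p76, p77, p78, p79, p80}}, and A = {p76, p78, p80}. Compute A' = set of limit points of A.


A' = {p77}

For each x ∈ X, list the open sets U ∈ τ with x ∈ U, then check whether U ∩ (A ∖ {x}) ≠ ∅ for every such U.
  x = p76: open {p76} ∋ x has {p76} ∩ (A ∖ {p76}) = ∅, so x is NOT a limit point.
  x = p77: opens ∋ x are {p76, p77, p79, p80}, {p76, p77, p78, p79, p80}; each meets A ∖ {p77}, so x IS a limit point.
  x = p78: open {p78} ∋ x has {p78} ∩ (A ∖ {p78}) = ∅, so x is NOT a limit point.
  x = p79: open {p79} ∋ x has {p79} ∩ (A ∖ {p79}) = ∅, so x is NOT a limit point.
  x = p80: open {p79, p80} ∋ x has {p79, p80} ∩ (A ∖ {p80}) = ∅, so x is NOT a limit point.
Collecting: A' = {p77}.


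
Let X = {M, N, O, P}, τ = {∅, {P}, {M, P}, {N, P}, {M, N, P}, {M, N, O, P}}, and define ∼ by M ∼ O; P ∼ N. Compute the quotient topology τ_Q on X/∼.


X/∼ = {[M=O], [N=P]}; |τ_Q| = 3.

Equivalence classes: [M=O], [N=P].
Quotient map π: X → X/∼ sends M ↦ [M=O], N ↦ [N=P], O ↦ [M=O], P ↦ [N=P].
For each subset V ⊆ X/∼, compute π^{-1}(V) ⊆ X and check whether π^{-1}(V) ∈ τ. V is open in τ_Q iff π^{-1}(V) ∈ τ.
  V = {}: π^{-1}(V) = ∅ ∈ τ ✓.
  V = {[M=O]}: π^{-1}(V) = {M, O} ∉ τ ✗.
  V = {[N=P]}: π^{-1}(V) = {N, P} ∈ τ ✓.
  V = {[M=O], [N=P]}: π^{-1}(V) = {M, N, O, P} ∈ τ ✓.
Open sets in the quotient: τ_Q = {{}, {[N=P]}, {[M=O], [N=P]}} (3 elements).


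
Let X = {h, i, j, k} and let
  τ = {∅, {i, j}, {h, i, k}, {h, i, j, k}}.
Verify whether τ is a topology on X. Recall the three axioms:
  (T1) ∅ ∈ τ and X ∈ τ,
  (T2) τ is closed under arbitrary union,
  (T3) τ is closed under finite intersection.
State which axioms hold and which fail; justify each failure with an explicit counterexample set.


τ is NOT a topology on X.

Axiom (T1): ∅ ∈ τ? Yes; X ∈ τ? Yes.
Axiom (T2/T3): check pairwise unions and intersections of members of τ.
Counterexample for (T3): {i, j} ∩ {h, i, k} = {i} ∉ τ. Therefore τ is NOT a topology.


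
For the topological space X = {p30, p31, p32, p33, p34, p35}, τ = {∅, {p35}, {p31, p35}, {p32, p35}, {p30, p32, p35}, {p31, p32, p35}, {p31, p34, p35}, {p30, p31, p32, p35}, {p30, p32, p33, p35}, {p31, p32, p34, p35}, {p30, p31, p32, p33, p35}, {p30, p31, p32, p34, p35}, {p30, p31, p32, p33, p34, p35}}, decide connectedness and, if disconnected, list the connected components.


(X, τ) is connected.

Find clopen sets (U ∈ τ with X ∖ U ∈ τ):
  U = ∅, X ∖ U = {p30, p31, p32, p33, p34, p35} — both open, so U is clopen.
  U = {p30, p31, p32, p33, p34, p35}, X ∖ U = ∅ — both open, so U is clopen.
Only trivial clopens (∅ and X) exist, so (X, τ) is connected.
Compute connected components by grouping points that agree on all clopens:
  component: {p30, p31, p32, p33, p34, p35}


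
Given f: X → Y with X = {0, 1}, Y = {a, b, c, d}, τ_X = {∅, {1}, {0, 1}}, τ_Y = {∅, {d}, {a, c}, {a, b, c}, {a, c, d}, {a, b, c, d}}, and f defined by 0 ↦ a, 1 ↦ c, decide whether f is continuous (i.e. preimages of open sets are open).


f IS continuous.

Compute f^{-1}(U) for each U ∈ τ_Y:
  U = ∅: f^{-1}(U) = ∅ ∈ τ_X ✓.
  U = {d}: f^{-1}(U) = ∅ ∈ τ_X ✓.
  U = {a, c}: f^{-1}(U) = {0, 1} ∈ τ_X ✓.
  U = {a, b, c}: f^{-1}(U) = {0, 1} ∈ τ_X ✓.
  U = {a, c, d}: f^{-1}(U) = {0, 1} ∈ τ_X ✓.
  U = {a, b, c, d}: f^{-1}(U) = {0, 1} ∈ τ_X ✓.
Every preimage lies in τ_X, so f IS continuous.


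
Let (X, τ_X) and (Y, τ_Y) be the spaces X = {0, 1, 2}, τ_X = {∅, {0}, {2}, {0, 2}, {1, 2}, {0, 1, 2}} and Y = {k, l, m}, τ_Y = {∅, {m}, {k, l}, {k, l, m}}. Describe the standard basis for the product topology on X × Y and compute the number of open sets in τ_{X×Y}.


Basis B = {∅ × ∅, {0} × {m}, {2} × {m}, {0} × {k, l}, {0, 2} × {m}, {1, 2} × {m}, {2} × {k, l}, {0} × {k, l, m}, {0, 1, 2} × {m}, {2} × {k, l, m}, {0, 2} × {k, l}, {1, 2} × {k, l}, {0, 2} × {k, l, m}, {0, 1, 2} × {k, l}, {1, 2} × {k, l, m}, {0, 1, 2} × {k, l, m}}; |τ_{X×Y}| = 36.

Enumerate products U × V with U ∈ τ_X, V ∈ τ_Y (deduplicated):
  ∅ × ∅ = {} (∅)
  {0} × {m} = {(0,m)}
  {2} × {m} = {(2,m)}
  {0} × {k, l} = {(0,k), (0,l)}
  {0, 2} × {m} = {(0,m), (2,m)}
  {1, 2} × {m} = {(1,m), (2,m)}
  {2} × {k, l} = {(2,k), (2,l)}
  {0} × {k, l, m} = {(0,k), (0,l), (0,m)}
  {0, 1, 2} × {m} = {(0,m), (1,m), (2,m)}
  {2} × {k, l, m} = {(2,k), (2,l), (2,m)}
  {0, 2} × {k, l} = {(0,k), (0,l), (2,k), (2,l)}
  {1, 2} × {k, l} = {(1,k), (1,l), (2,k), (2,l)}
  {0, 2} × {k, l, m} = {(0,k), (0,l), (0,m), (2,k), (2,l), (2,m)}
  {0, 1, 2} × {k, l} = {(0,k), (0,l), (1,k), (1,l), (2,k), (2,l)}
  {1, 2} × {k, l, m} = {(1,k), (1,l), (1,m), (2,k), (2,l), (2,m)}
  {0, 1, 2} × {k, l, m} = {(0,k), (0,l), (0,m), (1,k), (1,l), (1,m), (2,k), (2,l), (2,m)}
These 16 distinct sets form the basis B.
Close under arbitrary unions to get τ_{X×Y}; counting gives |τ_{X×Y}| = 36.


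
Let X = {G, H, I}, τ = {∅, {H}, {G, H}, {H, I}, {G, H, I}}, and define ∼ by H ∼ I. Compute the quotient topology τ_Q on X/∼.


X/∼ = {[G], [H=I]}; |τ_Q| = 3.

Equivalence classes: [G], [H=I].
Quotient map π: X → X/∼ sends G ↦ [G], H ↦ [H=I], I ↦ [H=I].
For each subset V ⊆ X/∼, compute π^{-1}(V) ⊆ X and check whether π^{-1}(V) ∈ τ. V is open in τ_Q iff π^{-1}(V) ∈ τ.
  V = {}: π^{-1}(V) = ∅ ∈ τ ✓.
  V = {[G]}: π^{-1}(V) = {G} ∉ τ ✗.
  V = {[H=I]}: π^{-1}(V) = {H, I} ∈ τ ✓.
  V = {[G], [H=I]}: π^{-1}(V) = {G, H, I} ∈ τ ✓.
Open sets in the quotient: τ_Q = {{}, {[H=I]}, {[G], [H=I]}} (3 elements).


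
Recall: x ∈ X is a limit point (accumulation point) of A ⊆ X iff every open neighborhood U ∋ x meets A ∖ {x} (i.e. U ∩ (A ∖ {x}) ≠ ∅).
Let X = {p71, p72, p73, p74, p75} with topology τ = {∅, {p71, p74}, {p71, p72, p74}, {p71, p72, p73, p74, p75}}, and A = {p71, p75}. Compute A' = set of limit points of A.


A' = {p72, p73, p74, p75}

For each x ∈ X, list the open sets U ∈ τ with x ∈ U, then check whether U ∩ (A ∖ {x}) ≠ ∅ for every such U.
  x = p71: open {p71, p74} ∋ x has {p71, p74} ∩ (A ∖ {p71}) = ∅, so x is NOT a limit point.
  x = p72: opens ∋ x are {p71, p72, p74}, {p71, p72, p73, p74, p75}; each meets A ∖ {p72}, so x IS a limit point.
  x = p73: opens ∋ x are {p71, p72, p73, p74, p75}; each meets A ∖ {p73}, so x IS a limit point.
  x = p74: opens ∋ x are {p71, p74}, {p71, p72, p74}, {p71, p72, p73, p74, p75}; each meets A ∖ {p74}, so x IS a limit point.
  x = p75: opens ∋ x are {p71, p72, p73, p74, p75}; each meets A ∖ {p75}, so x IS a limit point.
Collecting: A' = {p72, p73, p74, p75}.


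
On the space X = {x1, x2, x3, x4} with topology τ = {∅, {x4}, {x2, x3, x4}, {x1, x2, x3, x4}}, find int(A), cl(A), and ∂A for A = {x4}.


int(A) = {x4}, cl(A) = {x1, x2, x3, x4}, ∂A = {x1, x2, x3}.

Closed sets in (X, τ) are complements of opens:
  closed(X, τ) = {∅, {x1}, {x1, x2, x3}, {x1, x2, x3, x4}}.
int(A) = ⋃ {U ∈ τ : U ⊆ A}. Opens contained in A: ∅, {x4}.
Taking the union of these: int(A) = {x4}.
cl(A) = ⋂ {C closed : A ⊆ C}. Closed sets containing A: {x1, x2, x3, x4}.
Intersecting these: cl(A) = {x1, x2, x3, x4}.
∂A = cl(A) ∖ int(A) = {x1, x2, x3, x4} ∖ {x4} = {x1, x2, x3}.


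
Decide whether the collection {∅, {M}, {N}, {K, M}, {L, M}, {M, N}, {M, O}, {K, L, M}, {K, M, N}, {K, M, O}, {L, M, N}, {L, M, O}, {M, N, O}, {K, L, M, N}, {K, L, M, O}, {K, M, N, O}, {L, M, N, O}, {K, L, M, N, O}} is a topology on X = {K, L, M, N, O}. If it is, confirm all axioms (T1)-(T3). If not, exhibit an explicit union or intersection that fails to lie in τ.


τ IS a topology on X.

Axiom (T1): ∅ ∈ τ? Yes; X ∈ τ? Yes.
Axiom (T2/T3): check pairwise unions and intersections of members of τ.
All pairwise intersections and unions checked — each lies in τ. Therefore τ satisfies (T1), (T2), (T3): it IS a topology on X.


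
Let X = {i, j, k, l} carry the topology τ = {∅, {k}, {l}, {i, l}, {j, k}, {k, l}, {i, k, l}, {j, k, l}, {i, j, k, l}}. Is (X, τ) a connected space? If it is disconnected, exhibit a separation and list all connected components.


(X, τ) is disconnected; components = [{i, l}, {j, k}].

Find clopen sets (U ∈ τ with X ∖ U ∈ τ):
  U = ∅, X ∖ U = {i, j, k, l} — both open, so U is clopen.
  U = {i, l}, X ∖ U = {j, k} — both open, so U is clopen.
  U = {j, k}, X ∖ U = {i, l} — both open, so U is clopen.
  U = {i, j, k, l}, X ∖ U = ∅ — both open, so U is clopen.
Nontrivial clopen(s) exist: e.g. {i, l}. So (X, τ) is disconnected.
Compute connected components by grouping points that agree on all clopens:
  component: {i, l}
  component: {j, k}


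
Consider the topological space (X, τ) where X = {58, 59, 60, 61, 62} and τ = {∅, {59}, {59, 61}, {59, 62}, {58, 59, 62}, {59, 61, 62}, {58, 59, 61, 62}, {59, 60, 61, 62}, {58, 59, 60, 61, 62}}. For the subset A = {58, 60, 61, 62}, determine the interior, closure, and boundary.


int(A) = ∅, cl(A) = {58, 60, 61, 62}, ∂A = {58, 60, 61, 62}.

Closed sets in (X, τ) are complements of opens:
  closed(X, τ) = {∅, {58}, {60}, {58, 60}, {60, 61}, {58, 60, 61}, {58, 60, 62}, {58, 60, 61, 62}, {58, 59, 60, 61, 62}}.
int(A) = ⋃ {U ∈ τ : U ⊆ A}. Opens contained in A: ∅.
Taking the union of these: int(A) = ∅.
cl(A) = ⋂ {C closed : A ⊆ C}. Closed sets containing A: {58, 60, 61, 62}, {58, 59, 60, 61, 62}.
Intersecting these: cl(A) = {58, 60, 61, 62}.
∂A = cl(A) ∖ int(A) = {58, 60, 61, 62} ∖ ∅ = {58, 60, 61, 62}.


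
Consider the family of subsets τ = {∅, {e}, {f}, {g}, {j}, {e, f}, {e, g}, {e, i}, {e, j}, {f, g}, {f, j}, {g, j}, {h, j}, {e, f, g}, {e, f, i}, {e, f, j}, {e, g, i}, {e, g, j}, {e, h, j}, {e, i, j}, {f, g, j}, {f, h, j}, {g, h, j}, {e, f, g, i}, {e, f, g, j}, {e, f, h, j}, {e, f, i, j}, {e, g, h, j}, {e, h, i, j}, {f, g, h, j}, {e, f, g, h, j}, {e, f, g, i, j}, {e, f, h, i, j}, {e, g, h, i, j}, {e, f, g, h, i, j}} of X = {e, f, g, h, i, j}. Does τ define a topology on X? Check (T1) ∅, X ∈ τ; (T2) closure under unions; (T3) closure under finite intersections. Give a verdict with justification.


τ is NOT a topology on X.

Axiom (T1): ∅ ∈ τ? Yes; X ∈ τ? Yes.
Axiom (T2/T3): check pairwise unions and intersections of members of τ.
Counterexample for (T2): {g} ∪ {e, i, j} = {e, g, i, j} ∉ τ. Therefore τ is NOT a topology.
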